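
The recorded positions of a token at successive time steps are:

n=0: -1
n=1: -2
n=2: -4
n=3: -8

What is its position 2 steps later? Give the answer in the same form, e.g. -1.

Consecutive displacements -1, -2, -4 scale by a factor of 2 each step.
step 4: -8 − 8 → -16
step 5: -16 − 16 → -32

-32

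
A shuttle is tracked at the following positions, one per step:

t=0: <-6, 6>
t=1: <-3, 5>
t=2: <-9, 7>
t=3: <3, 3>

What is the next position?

<-21, 11>

Step-to-step displacements: <+3, -1>, <-6, +2>, <+12, -4>; each is -2× the previous.
step 4: <3, 3> + <-24, +8> → <-21, 11>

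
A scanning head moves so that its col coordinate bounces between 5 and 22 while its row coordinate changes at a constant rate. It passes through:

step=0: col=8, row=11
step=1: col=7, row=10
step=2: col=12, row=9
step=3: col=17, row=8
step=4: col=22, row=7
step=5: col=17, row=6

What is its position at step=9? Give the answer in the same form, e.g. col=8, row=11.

col=13, row=2

The col coordinate travels 5 per step and bounces off the walls at 5 and 22.
  step 6: 17 → 12
  step 7: 12 → 7
  step 8: 7 → 8
  step 9: 8 → 13
The row coordinate changes by -1 each step: at step 9 it is 2.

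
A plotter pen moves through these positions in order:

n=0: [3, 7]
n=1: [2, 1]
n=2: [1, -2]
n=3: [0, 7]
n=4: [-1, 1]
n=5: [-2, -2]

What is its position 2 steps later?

[-4, 1]

First: linear, -1 per step → -4 at step 7.
Second: cycles through 7, 1, -2 every 3 steps. Step 7 lands at position 1 of the cycle → 1.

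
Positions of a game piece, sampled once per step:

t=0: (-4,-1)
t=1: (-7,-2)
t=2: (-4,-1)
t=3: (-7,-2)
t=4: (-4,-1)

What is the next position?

(-7,-2)

The jumps are (-3,-1), (+3,+1), (-3,-1), (+3,+1) — a geometric progression with ratio -1.
step 5: (-4,-1) + (-3,-1) → (-7,-2)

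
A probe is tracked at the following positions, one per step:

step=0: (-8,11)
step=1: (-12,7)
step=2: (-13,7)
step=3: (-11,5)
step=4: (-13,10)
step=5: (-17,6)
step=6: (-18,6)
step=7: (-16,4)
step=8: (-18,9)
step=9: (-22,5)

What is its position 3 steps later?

The moves between consecutive positions are (-4,-4), (-1,+0), (+2,-2), (-2,+5), (-4,-4), (-1,+0), (+2,-2), (-2,+5), (-4,-4); they repeat the 4-cycle [(-4,-4), (-1,+0), (+2,-2), (-2,+5)].
step 10: apply (-1,+0) → (-23,5)
step 11: apply (+2,-2) → (-21,3)
step 12: apply (-2,+5) → (-23,8)

(-23,8)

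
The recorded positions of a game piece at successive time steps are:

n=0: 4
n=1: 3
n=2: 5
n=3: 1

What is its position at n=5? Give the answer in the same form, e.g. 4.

Consecutive displacements -1, +2, -4 scale by a factor of -2 each step.
step 4: 1 + 8 → 9
step 5: 9 − 16 → -7

-7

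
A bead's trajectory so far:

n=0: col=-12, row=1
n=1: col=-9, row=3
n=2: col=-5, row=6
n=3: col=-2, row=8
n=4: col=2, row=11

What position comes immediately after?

Differencing gives (+3,+2), (+4,+3), (+3,+2), (+4,+3). This is the pattern (+3,+2), (+4,+3) repeated.
step 5: apply (+3,+2) → col=5, row=13

col=5, row=13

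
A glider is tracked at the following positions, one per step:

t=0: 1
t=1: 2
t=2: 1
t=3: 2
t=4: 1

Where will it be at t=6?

1

Step-to-step displacements: +1, -1, +1, -1; each is -1× the previous.
step 5: 1 + 1 → 2
step 6: 2 − 1 → 1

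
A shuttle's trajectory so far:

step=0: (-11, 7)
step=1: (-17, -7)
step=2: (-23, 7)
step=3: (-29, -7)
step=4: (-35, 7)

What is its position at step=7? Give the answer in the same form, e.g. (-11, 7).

The first coordinate changes by -6 each step, so at step 7 it is -11 + 7·(-6) = -53.
The second coordinate repeats the cycle [7, -7] with period 2; step 7 mod 2 = 1, giving -7.

(-53, -7)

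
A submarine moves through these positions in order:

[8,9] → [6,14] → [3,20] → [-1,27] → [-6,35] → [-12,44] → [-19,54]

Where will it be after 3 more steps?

Taking differences between consecutive positions: [-2,+5], [-3,+6], [-4,+7], [-5,+8], [-6,+9], [-7,+10]. These grow by [-1,+1] each step.
step 7: [-19,54] + [-8,+11] → [-27,65]
step 8: [-27,65] + [-9,+12] → [-36,77]
step 9: [-36,77] + [-10,+13] → [-46,90]

[-46,90]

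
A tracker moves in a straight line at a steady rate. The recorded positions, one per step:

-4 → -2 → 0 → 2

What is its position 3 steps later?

8

Each step adds +2 to the position.
step 4: 2 + 2 → 4
step 5: 4 + 2 → 6
step 6: 6 + 2 → 8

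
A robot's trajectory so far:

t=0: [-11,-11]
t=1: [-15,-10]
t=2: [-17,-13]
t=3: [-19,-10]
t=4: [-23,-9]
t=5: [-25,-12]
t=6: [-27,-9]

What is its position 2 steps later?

Differencing gives [-4,+1], [-2,-3], [-2,+3], [-4,+1], [-2,-3], [-2,+3]. This is the pattern [-4,+1], [-2,-3], [-2,+3] repeated.
step 7: apply [-4,+1] → [-31,-8]
step 8: apply [-2,-3] → [-33,-11]

[-33,-11]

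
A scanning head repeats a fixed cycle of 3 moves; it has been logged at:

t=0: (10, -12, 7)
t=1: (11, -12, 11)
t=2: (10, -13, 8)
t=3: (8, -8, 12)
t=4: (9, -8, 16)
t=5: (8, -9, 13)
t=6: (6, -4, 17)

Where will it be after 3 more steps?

The moves between consecutive positions are (+1, +0, +4), (-1, -1, -3), (-2, +5, +4), (+1, +0, +4), (-1, -1, -3), (-2, +5, +4); they repeat the 3-cycle [(+1, +0, +4), (-1, -1, -3), (-2, +5, +4)].
step 7: apply (+1, +0, +4) → (7, -4, 21)
step 8: apply (-1, -1, -3) → (6, -5, 18)
step 9: apply (-2, +5, +4) → (4, 0, 22)

(4, 0, 22)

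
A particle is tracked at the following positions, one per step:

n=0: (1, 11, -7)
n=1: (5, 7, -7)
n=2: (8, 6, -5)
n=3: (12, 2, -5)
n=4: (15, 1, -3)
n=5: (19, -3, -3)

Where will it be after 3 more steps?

The moves between consecutive positions are (+4, -4, +0), (+3, -1, +2), (+4, -4, +0), (+3, -1, +2), (+4, -4, +0); they repeat the 2-cycle [(+4, -4, +0), (+3, -1, +2)].
step 6: apply (+3, -1, +2) → (22, -4, -1)
step 7: apply (+4, -4, +0) → (26, -8, -1)
step 8: apply (+3, -1, +2) → (29, -9, 1)

(29, -9, 1)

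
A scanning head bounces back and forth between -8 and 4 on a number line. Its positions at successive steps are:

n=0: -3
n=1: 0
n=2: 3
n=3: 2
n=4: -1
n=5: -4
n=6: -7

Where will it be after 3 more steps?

0

The value reflects between -8 and 4, moving 3 per step.
  step 7: -7 → -6
  step 8: -6 → -3
  step 9: -3 → 0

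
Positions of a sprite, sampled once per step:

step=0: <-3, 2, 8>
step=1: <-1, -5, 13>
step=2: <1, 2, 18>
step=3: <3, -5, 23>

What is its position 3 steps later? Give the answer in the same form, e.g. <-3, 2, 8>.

<9, 2, 38>

The first coordinate changes by +2 each step, so at step 6 it is -3 + 6·(2) = 9.
The second coordinate repeats the cycle [2, -5] with period 2; step 6 mod 2 = 0, giving 2.
The third coordinate changes by +5 each step, so at step 6 it is 8 + 6·(5) = 38.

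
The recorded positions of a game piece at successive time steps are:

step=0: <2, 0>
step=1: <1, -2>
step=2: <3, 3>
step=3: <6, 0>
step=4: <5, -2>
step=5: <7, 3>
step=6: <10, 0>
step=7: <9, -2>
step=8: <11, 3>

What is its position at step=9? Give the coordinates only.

<14, 0>

Differencing gives <-1, -2>, <+2, +5>, <+3, -3>, <-1, -2>, <+2, +5>, <+3, -3>, <-1, -2>, <+2, +5>. This is the pattern <-1, -2>, <+2, +5>, <+3, -3> repeated.
step 9: apply <+3, -3> → <14, 0>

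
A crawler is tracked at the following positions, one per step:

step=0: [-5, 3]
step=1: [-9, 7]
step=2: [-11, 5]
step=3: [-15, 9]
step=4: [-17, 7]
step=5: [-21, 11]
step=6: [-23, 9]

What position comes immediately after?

Differencing gives [-4, +4], [-2, -2], [-4, +4], [-2, -2], [-4, +4], [-2, -2]. This is the pattern [-4, +4], [-2, -2] repeated.
step 7: apply [-4, +4] → [-27, 13]

[-27, 13]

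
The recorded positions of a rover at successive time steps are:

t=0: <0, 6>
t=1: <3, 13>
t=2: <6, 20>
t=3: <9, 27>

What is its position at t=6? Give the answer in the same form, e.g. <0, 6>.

Constant displacement of <+3, +7> per step.
step 4: <9, 27> + <+3, +7> → <12, 34>
step 5: <12, 34> + <+3, +7> → <15, 41>
step 6: <15, 41> + <+3, +7> → <18, 48>

<18, 48>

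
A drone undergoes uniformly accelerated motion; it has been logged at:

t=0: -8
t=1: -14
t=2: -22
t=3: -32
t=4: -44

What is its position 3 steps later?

-92

Successive displacements: -6, -8, -10, -12 — each changes by -2.
step 5: -44 − 14 → -58
step 6: -58 − 16 → -74
step 7: -74 − 18 → -92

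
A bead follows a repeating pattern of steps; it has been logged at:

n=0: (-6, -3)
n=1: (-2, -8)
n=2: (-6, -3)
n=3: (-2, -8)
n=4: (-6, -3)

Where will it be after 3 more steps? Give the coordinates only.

(-2, -8)

The moves between consecutive positions are (+4, -5), (-4, +5), (+4, -5), (-4, +5); they repeat the 2-cycle [(+4, -5), (-4, +5)].
step 5: apply (+4, -5) → (-2, -8)
step 6: apply (-4, +5) → (-6, -3)
step 7: apply (+4, -5) → (-2, -8)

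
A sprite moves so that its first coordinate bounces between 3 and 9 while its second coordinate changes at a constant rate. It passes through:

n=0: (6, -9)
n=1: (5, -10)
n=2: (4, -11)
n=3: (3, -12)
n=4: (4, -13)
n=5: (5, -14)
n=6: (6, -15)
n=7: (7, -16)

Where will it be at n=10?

(8, -19)

The first coordinate travels 1 per step and bounces off the walls at 3 and 9.
  step 8: 7 → 8
  step 9: 8 → 9
  step 10: 9 → 8
The second coordinate changes by -1 each step: at step 10 it is -19.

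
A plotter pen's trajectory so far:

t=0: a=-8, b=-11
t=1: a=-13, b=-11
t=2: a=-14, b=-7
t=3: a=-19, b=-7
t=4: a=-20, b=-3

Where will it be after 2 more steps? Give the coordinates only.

Step-to-step displacements: (-5,+0), (-1,+4), (-5,+0), (-1,+4) — a repeating cycle of length 2.
step 5: apply (-5,+0) → a=-25, b=-3
step 6: apply (-1,+4) → a=-26, b=1

a=-26, b=1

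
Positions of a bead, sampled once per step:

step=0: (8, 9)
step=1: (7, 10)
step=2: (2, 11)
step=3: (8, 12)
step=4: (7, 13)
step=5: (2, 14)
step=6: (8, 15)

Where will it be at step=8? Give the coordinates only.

First: cycles through 8, 7, 2 every 3 steps. Step 8 lands at position 2 of the cycle → 2.
Second: linear, +1 per step → 17 at step 8.

(2, 17)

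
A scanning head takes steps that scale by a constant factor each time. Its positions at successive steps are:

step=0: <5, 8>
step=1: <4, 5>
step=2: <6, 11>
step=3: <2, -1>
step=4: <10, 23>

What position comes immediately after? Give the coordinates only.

Step-to-step displacements: <-1, -3>, <+2, +6>, <-4, -12>, <+8, +24>; each is -2× the previous.
step 5: <10, 23> + <-16, -48> → <-6, -25>

<-6, -25>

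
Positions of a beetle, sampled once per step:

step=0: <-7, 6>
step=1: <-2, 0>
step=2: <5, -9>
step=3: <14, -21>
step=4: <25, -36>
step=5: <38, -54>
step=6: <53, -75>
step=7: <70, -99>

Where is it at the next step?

<89, -126>

First differences are <+5, -6>, <+7, -9>, <+9, -12>, <+11, -15>, <+13, -18>, <+15, -21>, <+17, -24>; their common second difference is <+2, -3> (constant acceleration).
step 8: <70, -99> + <+19, -27> → <89, -126>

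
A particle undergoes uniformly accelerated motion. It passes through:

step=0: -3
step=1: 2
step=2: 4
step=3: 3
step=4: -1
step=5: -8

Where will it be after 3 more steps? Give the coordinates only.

First differences are +5, +2, -1, -4, -7; their common second difference is -3 (constant acceleration).
step 6: -8 − 10 → -18
step 7: -18 − 13 → -31
step 8: -31 − 16 → -47

-47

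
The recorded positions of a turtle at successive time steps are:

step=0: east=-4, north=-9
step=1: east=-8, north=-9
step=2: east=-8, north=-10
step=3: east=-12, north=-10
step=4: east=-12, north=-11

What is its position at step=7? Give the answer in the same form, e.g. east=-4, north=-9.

The moves between consecutive positions are (-4, +0), (+0, -1), (-4, +0), (+0, -1); they repeat the 2-cycle [(-4, +0), (+0, -1)].
step 5: apply (-4, +0) → east=-16, north=-11
step 6: apply (+0, -1) → east=-16, north=-12
step 7: apply (-4, +0) → east=-20, north=-12

east=-20, north=-12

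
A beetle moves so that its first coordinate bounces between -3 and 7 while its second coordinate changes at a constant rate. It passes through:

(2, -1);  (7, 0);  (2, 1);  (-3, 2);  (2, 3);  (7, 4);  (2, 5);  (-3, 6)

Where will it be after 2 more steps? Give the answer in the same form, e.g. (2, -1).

The first coordinate reflects between -3 and 7, moving 5 per step.
  step 8: -3 → 2
  step 9: 2 → 7
The second coordinate changes by +1 each step: at step 9 it is 8.

(7, 8)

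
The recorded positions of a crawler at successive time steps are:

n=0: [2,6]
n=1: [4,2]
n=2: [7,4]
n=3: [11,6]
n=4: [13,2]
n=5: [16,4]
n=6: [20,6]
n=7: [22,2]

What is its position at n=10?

Differencing gives [+2,-4], [+3,+2], [+4,+2], [+2,-4], [+3,+2], [+4,+2], [+2,-4]. This is the pattern [+2,-4], [+3,+2], [+4,+2] repeated.
step 8: apply [+3,+2] → [25,4]
step 9: apply [+4,+2] → [29,6]
step 10: apply [+2,-4] → [31,2]

[31,2]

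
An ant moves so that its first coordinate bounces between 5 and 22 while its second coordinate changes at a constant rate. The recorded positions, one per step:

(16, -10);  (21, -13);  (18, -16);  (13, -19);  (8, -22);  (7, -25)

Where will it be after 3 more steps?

(22, -34)

The first coordinate reflects between 5 and 22, moving 5 per step.
  step 6: 7 → 12
  step 7: 12 → 17
  step 8: 17 → 22
The second coordinate changes by -3 each step: at step 8 it is -34.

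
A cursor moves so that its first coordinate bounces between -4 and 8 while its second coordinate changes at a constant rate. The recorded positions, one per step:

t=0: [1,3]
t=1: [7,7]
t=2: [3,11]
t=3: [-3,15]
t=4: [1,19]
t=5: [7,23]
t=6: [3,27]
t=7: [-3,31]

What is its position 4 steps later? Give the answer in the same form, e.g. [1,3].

The first coordinate travels 6 per step and bounces off the walls at -4 and 8.
  step 8: -3 → 1
  step 9: 1 → 7
  step 10: 7 → 3
  step 11: 3 → -3
The second coordinate changes by +4 each step: at step 11 it is 47.

[-3,47]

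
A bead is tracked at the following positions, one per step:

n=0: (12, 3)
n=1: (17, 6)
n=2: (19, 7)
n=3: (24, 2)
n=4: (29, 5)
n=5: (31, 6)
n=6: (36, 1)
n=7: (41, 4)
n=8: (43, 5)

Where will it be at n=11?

(55, 4)

Step-to-step displacements: (+5, +3), (+2, +1), (+5, -5), (+5, +3), (+2, +1), (+5, -5), (+5, +3), (+2, +1) — a repeating cycle of length 3.
step 9: apply (+5, -5) → (48, 0)
step 10: apply (+5, +3) → (53, 3)
step 11: apply (+2, +1) → (55, 4)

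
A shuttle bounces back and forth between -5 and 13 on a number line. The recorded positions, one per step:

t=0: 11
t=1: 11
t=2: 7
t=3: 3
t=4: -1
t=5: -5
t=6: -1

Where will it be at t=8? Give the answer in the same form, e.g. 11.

7

The value travels 4 per step and bounces off the walls at -5 and 13.
  step 7: -1 → 3
  step 8: 3 → 7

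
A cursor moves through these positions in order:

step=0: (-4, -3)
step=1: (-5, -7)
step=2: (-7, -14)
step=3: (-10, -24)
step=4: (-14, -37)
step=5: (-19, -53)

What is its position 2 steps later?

(-32, -94)

First differences are (-1, -4), (-2, -7), (-3, -10), (-4, -13), (-5, -16); their common second difference is (-1, -3) (constant acceleration).
step 6: (-19, -53) + (-6, -19) → (-25, -72)
step 7: (-25, -72) + (-7, -22) → (-32, -94)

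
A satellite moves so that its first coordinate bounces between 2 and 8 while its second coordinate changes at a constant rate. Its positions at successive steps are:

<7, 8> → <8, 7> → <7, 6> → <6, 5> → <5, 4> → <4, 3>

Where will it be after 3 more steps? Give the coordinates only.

<3, 0>

The first coordinate travels 1 per step and bounces off the walls at 2 and 8.
  step 6: 4 → 3
  step 7: 3 → 2
  step 8: 2 → 3
The second coordinate changes by -1 each step: at step 8 it is 0.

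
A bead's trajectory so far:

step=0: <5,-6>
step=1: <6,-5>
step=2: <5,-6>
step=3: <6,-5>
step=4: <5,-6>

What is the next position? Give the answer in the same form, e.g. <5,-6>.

Step-to-step displacements: <+1,+1>, <-1,-1>, <+1,+1>, <-1,-1>; each is -1× the previous.
step 5: <5,-6> + <+1,+1> → <6,-5>

<6,-5>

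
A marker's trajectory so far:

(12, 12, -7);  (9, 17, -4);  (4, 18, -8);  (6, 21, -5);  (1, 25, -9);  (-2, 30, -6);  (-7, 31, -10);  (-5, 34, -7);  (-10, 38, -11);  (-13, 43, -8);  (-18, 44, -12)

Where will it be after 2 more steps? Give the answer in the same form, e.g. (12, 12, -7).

Step-to-step displacements: (-3, +5, +3), (-5, +1, -4), (+2, +3, +3), (-5, +4, -4), (-3, +5, +3), (-5, +1, -4), (+2, +3, +3), (-5, +4, -4), (-3, +5, +3), (-5, +1, -4) — a repeating cycle of length 4.
step 11: apply (+2, +3, +3) → (-16, 47, -9)
step 12: apply (-5, +4, -4) → (-21, 51, -13)

(-21, 51, -13)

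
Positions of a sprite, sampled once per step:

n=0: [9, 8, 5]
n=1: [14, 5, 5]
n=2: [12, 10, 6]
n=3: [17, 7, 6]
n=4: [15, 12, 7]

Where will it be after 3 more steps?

Differencing gives [+5, -3, +0], [-2, +5, +1], [+5, -3, +0], [-2, +5, +1]. This is the pattern [+5, -3, +0], [-2, +5, +1] repeated.
step 5: apply [+5, -3, +0] → [20, 9, 7]
step 6: apply [-2, +5, +1] → [18, 14, 8]
step 7: apply [+5, -3, +0] → [23, 11, 8]

[23, 11, 8]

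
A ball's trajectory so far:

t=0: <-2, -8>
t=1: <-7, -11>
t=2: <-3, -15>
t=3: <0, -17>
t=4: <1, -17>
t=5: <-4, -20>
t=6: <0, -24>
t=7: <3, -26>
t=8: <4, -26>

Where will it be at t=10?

Differencing gives <-5, -3>, <+4, -4>, <+3, -2>, <+1, +0>, <-5, -3>, <+4, -4>, <+3, -2>, <+1, +0>. This is the pattern <-5, -3>, <+4, -4>, <+3, -2>, <+1, +0> repeated.
step 9: apply <-5, -3> → <-1, -29>
step 10: apply <+4, -4> → <3, -33>

<3, -33>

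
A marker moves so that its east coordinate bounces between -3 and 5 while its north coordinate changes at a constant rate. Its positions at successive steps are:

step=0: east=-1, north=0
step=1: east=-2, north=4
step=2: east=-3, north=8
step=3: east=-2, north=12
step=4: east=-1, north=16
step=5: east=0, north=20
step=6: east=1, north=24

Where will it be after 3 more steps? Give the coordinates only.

The east coordinate reflects between -3 and 5, moving 1 per step.
  step 7: 1 → 2
  step 8: 2 → 3
  step 9: 3 → 4
The north coordinate changes by +4 each step: at step 9 it is 36.

east=4, north=36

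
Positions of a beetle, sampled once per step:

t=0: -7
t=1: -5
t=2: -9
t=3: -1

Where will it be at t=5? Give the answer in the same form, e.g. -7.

Consecutive displacements +2, -4, +8 scale by a factor of -2 each step.
step 4: -1 − 16 → -17
step 5: -17 + 32 → 15

15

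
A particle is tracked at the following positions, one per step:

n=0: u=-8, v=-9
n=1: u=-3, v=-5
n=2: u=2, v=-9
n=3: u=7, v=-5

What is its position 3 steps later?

U: linear, +5 per step → 22 at step 6.
V: cycles through -9, -5 every 2 steps. Step 6 lands at position 0 of the cycle → -9.

u=22, v=-9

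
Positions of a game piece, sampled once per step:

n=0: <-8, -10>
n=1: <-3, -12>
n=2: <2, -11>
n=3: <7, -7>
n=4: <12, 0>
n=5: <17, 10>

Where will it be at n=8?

Taking differences between consecutive positions: <+5, -2>, <+5, +1>, <+5, +4>, <+5, +7>, <+5, +10>. These grow by <+0, +3> each step.
step 6: <17, 10> + <+5, +13> → <22, 23>
step 7: <22, 23> + <+5, +16> → <27, 39>
step 8: <27, 39> + <+5, +19> → <32, 58>

<32, 58>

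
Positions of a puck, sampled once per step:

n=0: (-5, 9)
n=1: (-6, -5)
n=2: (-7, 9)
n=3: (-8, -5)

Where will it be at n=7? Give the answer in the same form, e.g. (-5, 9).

(-12, -5)

First: linear, -1 per step → -12 at step 7.
Second: cycles through 9, -5 every 2 steps. Step 7 lands at position 1 of the cycle → -5.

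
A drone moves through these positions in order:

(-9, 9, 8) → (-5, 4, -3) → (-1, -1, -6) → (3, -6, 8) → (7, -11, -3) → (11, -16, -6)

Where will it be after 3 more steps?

(23, -31, -6)

First: linear, +4 per step → 23 at step 8.
Second: linear, -5 per step → -31 at step 8.
Third: cycles through 8, -3, -6 every 3 steps. Step 8 lands at position 2 of the cycle → -6.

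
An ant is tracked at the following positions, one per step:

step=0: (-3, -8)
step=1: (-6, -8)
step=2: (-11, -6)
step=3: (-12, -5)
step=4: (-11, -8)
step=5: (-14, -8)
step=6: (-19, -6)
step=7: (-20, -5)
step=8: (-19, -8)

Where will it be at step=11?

(-28, -5)

Differencing gives (-3, +0), (-5, +2), (-1, +1), (+1, -3), (-3, +0), (-5, +2), (-1, +1), (+1, -3). This is the pattern (-3, +0), (-5, +2), (-1, +1), (+1, -3) repeated.
step 9: apply (-3, +0) → (-22, -8)
step 10: apply (-5, +2) → (-27, -6)
step 11: apply (-1, +1) → (-28, -5)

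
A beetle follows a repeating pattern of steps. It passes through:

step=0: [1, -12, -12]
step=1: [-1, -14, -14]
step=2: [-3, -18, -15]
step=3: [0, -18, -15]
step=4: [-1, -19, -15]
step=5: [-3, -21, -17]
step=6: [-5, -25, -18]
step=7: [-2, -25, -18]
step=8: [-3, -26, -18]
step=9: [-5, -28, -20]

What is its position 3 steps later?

[-5, -33, -21]

Differencing gives [-2, -2, -2], [-2, -4, -1], [+3, +0, +0], [-1, -1, +0], [-2, -2, -2], [-2, -4, -1], [+3, +0, +0], [-1, -1, +0], [-2, -2, -2]. This is the pattern [-2, -2, -2], [-2, -4, -1], [+3, +0, +0], [-1, -1, +0] repeated.
step 10: apply [-2, -4, -1] → [-7, -32, -21]
step 11: apply [+3, +0, +0] → [-4, -32, -21]
step 12: apply [-1, -1, +0] → [-5, -33, -21]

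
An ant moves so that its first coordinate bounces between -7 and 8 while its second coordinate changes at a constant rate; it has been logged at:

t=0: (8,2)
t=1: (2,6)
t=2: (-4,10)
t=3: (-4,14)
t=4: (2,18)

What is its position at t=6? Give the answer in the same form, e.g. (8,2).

(2,26)

The first coordinate travels 6 per step and bounces off the walls at -7 and 8.
  step 5: 2 → 8
  step 6: 8 → 2
The second coordinate changes by +4 each step: at step 6 it is 26.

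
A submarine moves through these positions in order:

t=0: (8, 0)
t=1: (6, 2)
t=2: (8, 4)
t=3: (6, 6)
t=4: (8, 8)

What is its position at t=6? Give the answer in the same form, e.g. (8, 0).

The first coordinate repeats the cycle [8, 6] with period 2; step 6 mod 2 = 0, giving 8.
The second coordinate changes by +2 each step, so at step 6 it is 0 + 6·(2) = 12.

(8, 12)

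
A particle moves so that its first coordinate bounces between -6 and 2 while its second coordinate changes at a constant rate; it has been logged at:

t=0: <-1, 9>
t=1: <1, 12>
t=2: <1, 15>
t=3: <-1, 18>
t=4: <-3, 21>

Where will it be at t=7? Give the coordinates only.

<-3, 30>

The first coordinate travels 2 per step and bounces off the walls at -6 and 2.
  step 5: -3 → -5
  step 6: -5 → -5
  step 7: -5 → -3
The second coordinate changes by +3 each step: at step 7 it is 30.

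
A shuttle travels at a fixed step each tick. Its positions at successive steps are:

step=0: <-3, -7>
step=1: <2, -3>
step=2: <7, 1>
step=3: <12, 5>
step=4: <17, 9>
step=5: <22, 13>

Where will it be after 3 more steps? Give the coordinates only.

<37, 25>

Constant displacement of <+5, +4> per step.
step 6: <22, 13> + <+5, +4> → <27, 17>
step 7: <27, 17> + <+5, +4> → <32, 21>
step 8: <32, 21> + <+5, +4> → <37, 25>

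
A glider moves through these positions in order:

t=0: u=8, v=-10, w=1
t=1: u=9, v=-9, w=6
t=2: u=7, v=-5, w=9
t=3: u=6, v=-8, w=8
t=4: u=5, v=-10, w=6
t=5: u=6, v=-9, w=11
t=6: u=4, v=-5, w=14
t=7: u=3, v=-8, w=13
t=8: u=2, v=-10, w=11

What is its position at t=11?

u=0, v=-8, w=18

Step-to-step displacements: (+1, +1, +5), (-2, +4, +3), (-1, -3, -1), (-1, -2, -2), (+1, +1, +5), (-2, +4, +3), (-1, -3, -1), (-1, -2, -2) — a repeating cycle of length 4.
step 9: apply (+1, +1, +5) → u=3, v=-9, w=16
step 10: apply (-2, +4, +3) → u=1, v=-5, w=19
step 11: apply (-1, -3, -1) → u=0, v=-8, w=18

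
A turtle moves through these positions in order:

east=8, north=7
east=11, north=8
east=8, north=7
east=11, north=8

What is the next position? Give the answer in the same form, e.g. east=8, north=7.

east=8, north=7

Consecutive displacements (+3,+1), (-3,-1), (+3,+1) scale by a factor of -1 each step.
step 4: east=11, north=8 + (-3,-1) → east=8, north=7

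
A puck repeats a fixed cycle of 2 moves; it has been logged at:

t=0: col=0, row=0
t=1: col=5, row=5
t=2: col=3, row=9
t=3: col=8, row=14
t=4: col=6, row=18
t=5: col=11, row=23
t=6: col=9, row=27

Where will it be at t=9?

The moves between consecutive positions are (+5, +5), (-2, +4), (+5, +5), (-2, +4), (+5, +5), (-2, +4); they repeat the 2-cycle [(+5, +5), (-2, +4)].
step 7: apply (+5, +5) → col=14, row=32
step 8: apply (-2, +4) → col=12, row=36
step 9: apply (+5, +5) → col=17, row=41

col=17, row=41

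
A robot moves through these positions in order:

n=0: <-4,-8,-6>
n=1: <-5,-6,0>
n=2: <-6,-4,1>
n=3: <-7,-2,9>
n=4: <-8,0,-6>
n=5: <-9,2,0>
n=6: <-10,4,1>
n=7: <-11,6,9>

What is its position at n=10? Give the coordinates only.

The first coordinate changes by -1 each step, so at step 10 it is -4 + 10·(-1) = -14.
The second coordinate changes by +2 each step, so at step 10 it is -8 + 10·(2) = 12.
The third coordinate repeats the cycle [-6, 0, 1, 9] with period 4; step 10 mod 4 = 2, giving 1.

<-14,12,1>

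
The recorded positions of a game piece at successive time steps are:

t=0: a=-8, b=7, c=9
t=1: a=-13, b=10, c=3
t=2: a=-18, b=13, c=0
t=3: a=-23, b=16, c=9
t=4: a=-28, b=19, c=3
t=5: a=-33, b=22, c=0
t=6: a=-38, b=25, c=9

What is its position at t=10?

The a coordinate changes by -5 each step, so at step 10 it is -8 + 10·(-5) = -58.
The b coordinate changes by +3 each step, so at step 10 it is 7 + 10·(3) = 37.
The c coordinate repeats the cycle [9, 3, 0] with period 3; step 10 mod 3 = 1, giving 3.

a=-58, b=37, c=3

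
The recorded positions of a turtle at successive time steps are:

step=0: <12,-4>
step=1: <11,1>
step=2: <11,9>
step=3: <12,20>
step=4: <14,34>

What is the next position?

First differences are <-1,+5>, <+0,+8>, <+1,+11>, <+2,+14>; their common second difference is <+1,+3> (constant acceleration).
step 5: <14,34> + <+3,+17> → <17,51>

<17,51>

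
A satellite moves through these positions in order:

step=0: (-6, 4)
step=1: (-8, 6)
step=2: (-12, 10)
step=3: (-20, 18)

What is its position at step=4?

Consecutive displacements (-2, +2), (-4, +4), (-8, +8) scale by a factor of 2 each step.
step 4: (-20, 18) + (-16, +16) → (-36, 34)

(-36, 34)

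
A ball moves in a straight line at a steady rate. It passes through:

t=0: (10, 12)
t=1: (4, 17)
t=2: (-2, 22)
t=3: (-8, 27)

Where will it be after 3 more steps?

(-26, 42)

The position changes by (-6, +5) every step.
step 4: (-8, 27) + (-6, +5) → (-14, 32)
step 5: (-14, 32) + (-6, +5) → (-20, 37)
step 6: (-20, 37) + (-6, +5) → (-26, 42)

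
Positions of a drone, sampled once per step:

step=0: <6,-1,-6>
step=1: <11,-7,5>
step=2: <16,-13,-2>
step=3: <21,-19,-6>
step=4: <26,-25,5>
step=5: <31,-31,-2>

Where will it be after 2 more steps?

First: linear, +5 per step → 41 at step 7.
Second: linear, -6 per step → -43 at step 7.
Third: cycles through -6, 5, -2 every 3 steps. Step 7 lands at position 1 of the cycle → 5.

<41,-43,5>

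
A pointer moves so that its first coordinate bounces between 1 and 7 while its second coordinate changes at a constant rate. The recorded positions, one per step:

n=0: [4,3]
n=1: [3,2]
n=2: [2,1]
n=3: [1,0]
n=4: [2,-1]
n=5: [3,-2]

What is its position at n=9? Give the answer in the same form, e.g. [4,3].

[7,-6]

The first coordinate travels 1 per step and bounces off the walls at 1 and 7.
  step 6: 3 → 4
  step 7: 4 → 5
  step 8: 5 → 6
  step 9: 6 → 7
The second coordinate changes by -1 each step: at step 9 it is -6.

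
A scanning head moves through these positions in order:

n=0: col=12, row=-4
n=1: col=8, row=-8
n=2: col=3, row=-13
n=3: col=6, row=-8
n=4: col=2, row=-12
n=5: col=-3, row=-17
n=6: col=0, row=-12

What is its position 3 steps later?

Step-to-step displacements: (-4, -4), (-5, -5), (+3, +5), (-4, -4), (-5, -5), (+3, +5) — a repeating cycle of length 3.
step 7: apply (-4, -4) → col=-4, row=-16
step 8: apply (-5, -5) → col=-9, row=-21
step 9: apply (+3, +5) → col=-6, row=-16

col=-6, row=-16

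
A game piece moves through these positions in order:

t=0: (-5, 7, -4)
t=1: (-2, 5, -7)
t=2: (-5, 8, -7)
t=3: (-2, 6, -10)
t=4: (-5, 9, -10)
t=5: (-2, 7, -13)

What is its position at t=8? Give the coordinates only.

Differencing gives (+3, -2, -3), (-3, +3, +0), (+3, -2, -3), (-3, +3, +0), (+3, -2, -3). This is the pattern (+3, -2, -3), (-3, +3, +0) repeated.
step 6: apply (-3, +3, +0) → (-5, 10, -13)
step 7: apply (+3, -2, -3) → (-2, 8, -16)
step 8: apply (-3, +3, +0) → (-5, 11, -16)

(-5, 11, -16)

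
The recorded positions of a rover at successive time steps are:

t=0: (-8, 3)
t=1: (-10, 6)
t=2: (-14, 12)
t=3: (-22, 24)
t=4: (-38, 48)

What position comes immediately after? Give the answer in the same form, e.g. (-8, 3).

(-70, 96)

Consecutive displacements (-2, +3), (-4, +6), (-8, +12), (-16, +24) scale by a factor of 2 each step.
step 5: (-38, 48) + (-32, +48) → (-70, 96)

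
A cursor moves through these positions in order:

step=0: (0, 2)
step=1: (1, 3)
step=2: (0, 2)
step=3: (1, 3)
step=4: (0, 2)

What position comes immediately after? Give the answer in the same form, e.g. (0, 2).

(1, 3)

Step-to-step displacements: (+1, +1), (-1, -1), (+1, +1), (-1, -1); each is -1× the previous.
step 5: (0, 2) + (+1, +1) → (1, 3)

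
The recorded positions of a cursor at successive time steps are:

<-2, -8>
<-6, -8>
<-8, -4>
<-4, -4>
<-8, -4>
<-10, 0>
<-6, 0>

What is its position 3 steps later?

Step-to-step displacements: <-4, +0>, <-2, +4>, <+4, +0>, <-4, +0>, <-2, +4>, <+4, +0> — a repeating cycle of length 3.
step 7: apply <-4, +0> → <-10, 0>
step 8: apply <-2, +4> → <-12, 4>
step 9: apply <+4, +0> → <-8, 4>

<-8, 4>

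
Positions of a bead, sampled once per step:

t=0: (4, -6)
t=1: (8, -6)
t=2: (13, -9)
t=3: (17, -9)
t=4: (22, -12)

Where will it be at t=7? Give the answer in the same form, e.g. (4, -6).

The moves between consecutive positions are (+4, +0), (+5, -3), (+4, +0), (+5, -3); they repeat the 2-cycle [(+4, +0), (+5, -3)].
step 5: apply (+4, +0) → (26, -12)
step 6: apply (+5, -3) → (31, -15)
step 7: apply (+4, +0) → (35, -15)

(35, -15)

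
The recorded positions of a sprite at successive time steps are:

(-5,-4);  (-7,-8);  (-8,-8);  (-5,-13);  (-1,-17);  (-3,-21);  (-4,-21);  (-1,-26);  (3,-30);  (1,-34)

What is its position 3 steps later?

(7,-43)

The moves between consecutive positions are (-2,-4), (-1,+0), (+3,-5), (+4,-4), (-2,-4), (-1,+0), (+3,-5), (+4,-4), (-2,-4); they repeat the 4-cycle [(-2,-4), (-1,+0), (+3,-5), (+4,-4)].
step 10: apply (-1,+0) → (0,-34)
step 11: apply (+3,-5) → (3,-39)
step 12: apply (+4,-4) → (7,-43)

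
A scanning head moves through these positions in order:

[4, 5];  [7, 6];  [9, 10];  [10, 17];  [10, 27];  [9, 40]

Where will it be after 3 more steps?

[0, 97]

Taking differences between consecutive positions: [+3, +1], [+2, +4], [+1, +7], [+0, +10], [-1, +13]. These grow by [-1, +3] each step.
step 6: [9, 40] + [-2, +16] → [7, 56]
step 7: [7, 56] + [-3, +19] → [4, 75]
step 8: [4, 75] + [-4, +22] → [0, 97]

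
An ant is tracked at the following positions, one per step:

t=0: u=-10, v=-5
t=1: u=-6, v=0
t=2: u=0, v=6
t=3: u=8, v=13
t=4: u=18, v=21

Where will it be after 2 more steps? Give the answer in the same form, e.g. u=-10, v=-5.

Successive displacements: (+4,+5), (+6,+6), (+8,+7), (+10,+8) — each changes by (+2,+1).
step 5: u=18, v=21 + (+12,+9) → u=30, v=30
step 6: u=30, v=30 + (+14,+10) → u=44, v=40

u=44, v=40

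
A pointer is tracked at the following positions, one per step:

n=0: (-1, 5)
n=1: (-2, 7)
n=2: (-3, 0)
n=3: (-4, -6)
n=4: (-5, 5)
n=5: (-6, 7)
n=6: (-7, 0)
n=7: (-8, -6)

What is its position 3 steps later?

First: linear, -1 per step → -11 at step 10.
Second: cycles through 5, 7, 0, -6 every 4 steps. Step 10 lands at position 2 of the cycle → 0.

(-11, 0)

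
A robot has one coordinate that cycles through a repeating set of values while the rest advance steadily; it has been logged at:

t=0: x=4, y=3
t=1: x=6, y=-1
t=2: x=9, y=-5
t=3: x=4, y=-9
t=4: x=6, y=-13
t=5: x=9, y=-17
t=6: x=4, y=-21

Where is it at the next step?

x=6, y=-25

The x coordinate repeats the cycle [4, 6, 9] with period 3; step 7 mod 3 = 1, giving 6.
The y coordinate changes by -4 each step, so at step 7 it is 3 + 7·(-4) = -25.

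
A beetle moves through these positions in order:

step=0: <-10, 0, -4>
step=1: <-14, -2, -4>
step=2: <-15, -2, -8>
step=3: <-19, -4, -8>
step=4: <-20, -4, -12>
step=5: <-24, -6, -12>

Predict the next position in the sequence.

Differencing gives <-4, -2, +0>, <-1, +0, -4>, <-4, -2, +0>, <-1, +0, -4>, <-4, -2, +0>. This is the pattern <-4, -2, +0>, <-1, +0, -4> repeated.
step 6: apply <-1, +0, -4> → <-25, -6, -16>

<-25, -6, -16>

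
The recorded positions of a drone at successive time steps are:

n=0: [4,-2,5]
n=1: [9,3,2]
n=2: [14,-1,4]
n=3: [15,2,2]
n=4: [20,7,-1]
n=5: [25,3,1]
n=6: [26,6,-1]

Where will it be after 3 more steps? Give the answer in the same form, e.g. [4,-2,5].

The moves between consecutive positions are [+5,+5,-3], [+5,-4,+2], [+1,+3,-2], [+5,+5,-3], [+5,-4,+2], [+1,+3,-2]; they repeat the 3-cycle [[+5,+5,-3], [+5,-4,+2], [+1,+3,-2]].
step 7: apply [+5,+5,-3] → [31,11,-4]
step 8: apply [+5,-4,+2] → [36,7,-2]
step 9: apply [+1,+3,-2] → [37,10,-4]

[37,10,-4]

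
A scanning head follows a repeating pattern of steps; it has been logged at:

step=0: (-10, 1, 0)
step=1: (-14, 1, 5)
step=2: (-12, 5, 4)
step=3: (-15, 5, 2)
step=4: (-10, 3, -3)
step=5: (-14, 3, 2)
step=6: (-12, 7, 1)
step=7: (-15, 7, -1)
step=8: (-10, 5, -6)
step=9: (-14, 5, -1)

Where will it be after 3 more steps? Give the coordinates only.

Step-to-step displacements: (-4, +0, +5), (+2, +4, -1), (-3, +0, -2), (+5, -2, -5), (-4, +0, +5), (+2, +4, -1), (-3, +0, -2), (+5, -2, -5), (-4, +0, +5) — a repeating cycle of length 4.
step 10: apply (+2, +4, -1) → (-12, 9, -2)
step 11: apply (-3, +0, -2) → (-15, 9, -4)
step 12: apply (+5, -2, -5) → (-10, 7, -9)

(-10, 7, -9)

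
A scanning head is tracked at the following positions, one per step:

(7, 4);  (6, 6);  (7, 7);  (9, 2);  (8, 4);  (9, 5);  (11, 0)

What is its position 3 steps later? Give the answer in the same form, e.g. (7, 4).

Step-to-step displacements: (-1, +2), (+1, +1), (+2, -5), (-1, +2), (+1, +1), (+2, -5) — a repeating cycle of length 3.
step 7: apply (-1, +2) → (10, 2)
step 8: apply (+1, +1) → (11, 3)
step 9: apply (+2, -5) → (13, -2)

(13, -2)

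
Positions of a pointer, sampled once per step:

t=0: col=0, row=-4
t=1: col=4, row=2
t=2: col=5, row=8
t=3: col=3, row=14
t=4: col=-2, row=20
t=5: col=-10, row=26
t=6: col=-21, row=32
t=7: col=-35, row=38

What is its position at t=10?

col=-95, row=56

First differences are (+4, +6), (+1, +6), (-2, +6), (-5, +6), (-8, +6), (-11, +6), (-14, +6); their common second difference is (-3, +0) (constant acceleration).
step 8: col=-35, row=38 + (-17, +6) → col=-52, row=44
step 9: col=-52, row=44 + (-20, +6) → col=-72, row=50
step 10: col=-72, row=50 + (-23, +6) → col=-95, row=56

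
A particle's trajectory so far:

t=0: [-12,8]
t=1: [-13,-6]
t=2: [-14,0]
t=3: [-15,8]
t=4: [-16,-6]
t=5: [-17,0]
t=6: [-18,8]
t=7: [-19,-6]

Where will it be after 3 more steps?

First: linear, -1 per step → -22 at step 10.
Second: cycles through 8, -6, 0 every 3 steps. Step 10 lands at position 1 of the cycle → -6.

[-22,-6]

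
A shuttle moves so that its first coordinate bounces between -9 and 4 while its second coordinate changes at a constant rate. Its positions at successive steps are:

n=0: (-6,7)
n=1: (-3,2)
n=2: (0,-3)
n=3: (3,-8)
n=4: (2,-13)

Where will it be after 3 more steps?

The first coordinate reflects between -9 and 4, moving 3 per step.
  step 5: 2 → -1
  step 6: -1 → -4
  step 7: -4 → -7
The second coordinate changes by -5 each step: at step 7 it is -28.

(-7,-28)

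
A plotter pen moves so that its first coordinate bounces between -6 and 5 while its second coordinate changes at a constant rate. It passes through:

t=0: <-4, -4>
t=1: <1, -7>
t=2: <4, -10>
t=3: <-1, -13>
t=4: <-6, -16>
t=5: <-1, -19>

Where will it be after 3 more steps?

<-4, -28>

The first coordinate reflects between -6 and 5, moving 5 per step.
  step 6: -1 → 4
  step 7: 4 → 1
  step 8: 1 → -4
The second coordinate changes by -3 each step: at step 8 it is -28.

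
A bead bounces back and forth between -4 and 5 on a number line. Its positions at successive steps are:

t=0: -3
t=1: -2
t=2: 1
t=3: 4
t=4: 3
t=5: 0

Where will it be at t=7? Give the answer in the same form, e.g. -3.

The value reflects between -4 and 5, moving 3 per step.
  step 6: 0 → -3
  step 7: -3 → -2

-2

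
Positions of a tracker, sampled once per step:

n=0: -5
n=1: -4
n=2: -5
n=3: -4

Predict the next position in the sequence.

The jumps are +1, -1, +1 — a geometric progression with ratio -1.
step 4: -4 − 1 → -5

-5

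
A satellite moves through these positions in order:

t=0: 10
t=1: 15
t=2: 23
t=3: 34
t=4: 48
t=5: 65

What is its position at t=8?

134

Taking differences between consecutive positions: +5, +8, +11, +14, +17. These grow by +3 each step.
step 6: 65 + 20 → 85
step 7: 85 + 23 → 108
step 8: 108 + 26 → 134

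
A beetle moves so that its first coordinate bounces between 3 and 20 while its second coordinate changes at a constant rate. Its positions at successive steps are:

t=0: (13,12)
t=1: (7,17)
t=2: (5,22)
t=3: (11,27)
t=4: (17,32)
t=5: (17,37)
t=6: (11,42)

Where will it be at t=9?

(13,57)

The first coordinate travels 6 per step and bounces off the walls at 3 and 20.
  step 7: 11 → 5
  step 8: 5 → 7
  step 9: 7 → 13
The second coordinate changes by +5 each step: at step 9 it is 57.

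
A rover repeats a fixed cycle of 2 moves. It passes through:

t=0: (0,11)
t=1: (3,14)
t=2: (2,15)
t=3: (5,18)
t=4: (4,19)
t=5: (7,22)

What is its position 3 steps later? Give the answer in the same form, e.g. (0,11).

(8,27)

The moves between consecutive positions are (+3,+3), (-1,+1), (+3,+3), (-1,+1), (+3,+3); they repeat the 2-cycle [(+3,+3), (-1,+1)].
step 6: apply (-1,+1) → (6,23)
step 7: apply (+3,+3) → (9,26)
step 8: apply (-1,+1) → (8,27)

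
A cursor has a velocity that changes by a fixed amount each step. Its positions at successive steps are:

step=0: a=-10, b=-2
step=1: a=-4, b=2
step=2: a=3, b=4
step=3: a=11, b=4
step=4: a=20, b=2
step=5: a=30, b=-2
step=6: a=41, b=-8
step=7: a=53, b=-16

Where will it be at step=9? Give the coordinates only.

Taking differences between consecutive positions: (+6, +4), (+7, +2), (+8, +0), (+9, -2), (+10, -4), (+11, -6), (+12, -8). These grow by (+1, -2) each step.
step 8: a=53, b=-16 + (+13, -10) → a=66, b=-26
step 9: a=66, b=-26 + (+14, -12) → a=80, b=-38

a=80, b=-38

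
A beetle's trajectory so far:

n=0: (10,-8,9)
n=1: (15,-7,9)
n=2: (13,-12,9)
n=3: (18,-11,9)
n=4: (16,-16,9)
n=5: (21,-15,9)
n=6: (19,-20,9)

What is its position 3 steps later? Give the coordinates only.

Step-to-step displacements: (+5,+1,+0), (-2,-5,+0), (+5,+1,+0), (-2,-5,+0), (+5,+1,+0), (-2,-5,+0) — a repeating cycle of length 2.
step 7: apply (+5,+1,+0) → (24,-19,9)
step 8: apply (-2,-5,+0) → (22,-24,9)
step 9: apply (+5,+1,+0) → (27,-23,9)

(27,-23,9)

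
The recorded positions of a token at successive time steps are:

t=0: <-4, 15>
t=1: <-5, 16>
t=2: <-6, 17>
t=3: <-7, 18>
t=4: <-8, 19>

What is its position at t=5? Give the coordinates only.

<-9, 20>

Each step adds <-1, +1> to the position.
step 5: <-8, 19> + <-1, +1> → <-9, 20>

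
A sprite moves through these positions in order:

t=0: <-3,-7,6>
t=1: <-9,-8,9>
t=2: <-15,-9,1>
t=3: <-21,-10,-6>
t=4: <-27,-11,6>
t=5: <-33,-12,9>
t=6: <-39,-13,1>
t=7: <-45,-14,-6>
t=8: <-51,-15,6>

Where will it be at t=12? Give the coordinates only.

First: linear, -6 per step → -75 at step 12.
Second: linear, -1 per step → -19 at step 12.
Third: cycles through 6, 9, 1, -6 every 4 steps. Step 12 lands at position 0 of the cycle → 6.

<-75,-19,6>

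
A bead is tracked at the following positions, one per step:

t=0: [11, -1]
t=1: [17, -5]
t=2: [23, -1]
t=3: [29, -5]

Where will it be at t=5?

[41, -5]

First: linear, +6 per step → 41 at step 5.
Second: cycles through -1, -5 every 2 steps. Step 5 lands at position 1 of the cycle → -5.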